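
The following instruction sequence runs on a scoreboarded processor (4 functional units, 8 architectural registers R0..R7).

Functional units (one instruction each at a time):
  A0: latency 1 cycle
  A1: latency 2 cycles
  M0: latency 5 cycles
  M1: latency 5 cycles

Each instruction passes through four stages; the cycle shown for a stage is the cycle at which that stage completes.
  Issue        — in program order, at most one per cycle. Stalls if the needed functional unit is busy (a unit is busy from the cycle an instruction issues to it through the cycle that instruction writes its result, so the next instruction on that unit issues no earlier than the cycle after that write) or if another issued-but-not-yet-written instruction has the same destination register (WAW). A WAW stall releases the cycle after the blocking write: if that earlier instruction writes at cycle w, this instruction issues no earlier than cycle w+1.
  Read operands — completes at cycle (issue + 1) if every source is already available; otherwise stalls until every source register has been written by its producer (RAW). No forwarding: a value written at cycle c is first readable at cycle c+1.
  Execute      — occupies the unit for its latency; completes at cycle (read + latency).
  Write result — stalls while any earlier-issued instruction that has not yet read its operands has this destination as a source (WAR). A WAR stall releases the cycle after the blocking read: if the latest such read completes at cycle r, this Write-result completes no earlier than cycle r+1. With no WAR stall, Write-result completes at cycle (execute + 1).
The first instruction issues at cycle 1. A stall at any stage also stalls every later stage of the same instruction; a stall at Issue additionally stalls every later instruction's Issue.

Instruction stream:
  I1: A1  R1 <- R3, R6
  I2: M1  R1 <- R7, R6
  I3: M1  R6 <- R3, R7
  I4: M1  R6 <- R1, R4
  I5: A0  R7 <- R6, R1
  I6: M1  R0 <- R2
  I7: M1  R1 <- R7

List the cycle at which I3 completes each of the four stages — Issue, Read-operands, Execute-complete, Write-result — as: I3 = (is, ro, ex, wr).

I3 = (14, 15, 20, 21)

  I1 | 1 | 2 | 4 | 5
  I2 | 6 | 7 | 12 | 13   WAW R1: wait I1 write@5
  I3 | 14 | 15 | 20 | 21   struct: M1 busy until I2 writes@13
  I4 | 22 | 23 | 28 | 29   struct: M1 busy until I3 writes@21
  I5 | 23 | 30 | 31 | 32   RAW R6: wait I4 write@29
  I6 | 30 | 31 | 36 | 37   struct: M1 busy until I4 writes@29
  I7 | 38 | 39 | 44 | 45   struct: M1 busy until I6 writes@37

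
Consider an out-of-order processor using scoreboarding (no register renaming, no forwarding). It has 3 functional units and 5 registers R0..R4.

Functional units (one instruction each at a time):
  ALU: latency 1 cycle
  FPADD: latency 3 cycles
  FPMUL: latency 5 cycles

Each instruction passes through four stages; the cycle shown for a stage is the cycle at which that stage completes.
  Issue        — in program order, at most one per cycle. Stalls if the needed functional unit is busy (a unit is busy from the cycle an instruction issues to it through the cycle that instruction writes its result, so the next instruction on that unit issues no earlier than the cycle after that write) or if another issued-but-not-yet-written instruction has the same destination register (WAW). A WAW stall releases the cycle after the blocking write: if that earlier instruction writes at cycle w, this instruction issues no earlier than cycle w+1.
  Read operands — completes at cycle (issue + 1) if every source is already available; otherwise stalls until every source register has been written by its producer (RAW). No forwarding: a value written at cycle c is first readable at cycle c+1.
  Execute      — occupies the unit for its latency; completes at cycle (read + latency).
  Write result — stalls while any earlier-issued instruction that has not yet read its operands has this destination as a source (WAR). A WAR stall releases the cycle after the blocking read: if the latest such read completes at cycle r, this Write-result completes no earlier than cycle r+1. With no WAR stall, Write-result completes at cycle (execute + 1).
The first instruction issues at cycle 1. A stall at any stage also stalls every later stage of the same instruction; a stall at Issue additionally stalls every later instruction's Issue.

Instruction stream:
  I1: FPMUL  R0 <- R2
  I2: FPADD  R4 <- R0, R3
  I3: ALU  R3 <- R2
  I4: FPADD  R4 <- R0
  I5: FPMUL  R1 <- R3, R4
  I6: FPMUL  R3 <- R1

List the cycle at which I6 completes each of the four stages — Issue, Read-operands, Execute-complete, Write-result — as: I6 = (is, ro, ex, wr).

I6 = (27, 28, 33, 34)

I1: IS=1 RO=2 EX=7 WR=8
I2: IS=2 RO=9 EX=12 WR=13  [RAW R0: wait I1 write@8]
I3: IS=3 RO=4 EX=5 WR=10  [WAR R3: wait I2 read@9]
I4: IS=14 RO=15 EX=18 WR=19  [struct: FPADD busy until I2 writes@13]
I5: IS=15 RO=20 EX=25 WR=26  [RAW R4: wait I4 write@19]
I6: IS=27 RO=28 EX=33 WR=34  [struct: FPMUL busy until I5 writes@26]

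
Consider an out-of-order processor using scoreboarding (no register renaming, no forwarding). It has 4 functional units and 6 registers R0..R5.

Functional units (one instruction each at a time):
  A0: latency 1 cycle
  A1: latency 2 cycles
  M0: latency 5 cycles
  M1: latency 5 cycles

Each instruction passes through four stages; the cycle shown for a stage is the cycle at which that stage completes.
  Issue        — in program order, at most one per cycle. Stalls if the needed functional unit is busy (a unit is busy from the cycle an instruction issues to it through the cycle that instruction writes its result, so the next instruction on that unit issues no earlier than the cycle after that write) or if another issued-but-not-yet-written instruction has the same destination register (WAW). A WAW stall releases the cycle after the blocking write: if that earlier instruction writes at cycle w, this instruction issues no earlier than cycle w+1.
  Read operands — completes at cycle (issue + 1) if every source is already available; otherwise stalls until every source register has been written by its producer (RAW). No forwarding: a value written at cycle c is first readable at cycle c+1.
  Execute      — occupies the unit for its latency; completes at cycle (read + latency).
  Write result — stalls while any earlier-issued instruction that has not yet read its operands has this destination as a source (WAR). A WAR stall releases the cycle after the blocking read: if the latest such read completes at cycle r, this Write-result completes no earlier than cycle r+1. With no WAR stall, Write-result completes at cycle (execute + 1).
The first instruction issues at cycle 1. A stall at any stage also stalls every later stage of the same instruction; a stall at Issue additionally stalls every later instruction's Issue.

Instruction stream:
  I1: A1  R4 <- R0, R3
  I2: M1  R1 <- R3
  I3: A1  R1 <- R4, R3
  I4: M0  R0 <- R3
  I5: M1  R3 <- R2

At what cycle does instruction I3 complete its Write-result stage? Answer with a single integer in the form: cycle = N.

t=1  I1 dispatched to A1
t=2  I1 operands ready · I2 dispatched to M1
t=3  I2 operands ready
t=4  I1 complete
t=5  R4←I1
t=8  I2 complete
t=9  R1←I2
t=10  I3 dispatched to A1
t=11  I3 operands ready · I4 dispatched to M0
t=12  I4 operands ready · I5 dispatched to M1
t=13  I3 complete · I5 operands ready
t=14  R1←I3
t=17  I4 complete
t=18  R0←I4 · I5 complete
t=19  R3←I5

cycle = 14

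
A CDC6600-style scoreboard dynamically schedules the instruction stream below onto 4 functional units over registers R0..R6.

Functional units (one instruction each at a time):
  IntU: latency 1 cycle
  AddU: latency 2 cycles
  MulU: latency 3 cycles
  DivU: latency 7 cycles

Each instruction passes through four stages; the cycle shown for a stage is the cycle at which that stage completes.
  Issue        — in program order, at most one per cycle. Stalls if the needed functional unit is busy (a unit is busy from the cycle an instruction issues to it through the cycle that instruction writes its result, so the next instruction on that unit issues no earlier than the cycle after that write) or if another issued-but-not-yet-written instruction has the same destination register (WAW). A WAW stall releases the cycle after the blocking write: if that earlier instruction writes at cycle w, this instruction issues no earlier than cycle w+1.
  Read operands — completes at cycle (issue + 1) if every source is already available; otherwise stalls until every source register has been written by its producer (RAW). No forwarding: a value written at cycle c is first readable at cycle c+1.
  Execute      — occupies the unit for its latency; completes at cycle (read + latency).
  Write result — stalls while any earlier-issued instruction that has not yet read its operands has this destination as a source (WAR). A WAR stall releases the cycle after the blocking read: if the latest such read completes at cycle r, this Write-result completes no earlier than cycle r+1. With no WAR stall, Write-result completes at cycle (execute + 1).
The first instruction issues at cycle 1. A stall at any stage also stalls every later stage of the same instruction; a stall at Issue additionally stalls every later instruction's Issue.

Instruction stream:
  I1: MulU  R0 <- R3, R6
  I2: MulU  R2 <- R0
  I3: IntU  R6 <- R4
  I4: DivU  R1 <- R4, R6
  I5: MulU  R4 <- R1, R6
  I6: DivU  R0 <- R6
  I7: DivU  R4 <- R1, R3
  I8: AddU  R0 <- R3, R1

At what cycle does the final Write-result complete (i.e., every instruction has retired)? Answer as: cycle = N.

[1] I1 dispatched to MulU
[2] I1 operands ready
[5] I1 complete
[6] R0←I1
[7] I2 dispatched to MulU
[8] I2 operands ready, I3 dispatched to IntU
[9] I3 operands ready, I4 dispatched to DivU
[10] I3 complete
[11] I2 complete, R6←I3
[12] R2←I2, I4 operands ready
[13] I5 dispatched to MulU
[19] I4 complete
[20] R1←I4
[21] I5 operands ready, I6 dispatched to DivU
[22] I6 operands ready
[24] I5 complete
[25] R4←I5
[29] I6 complete
[30] R0←I6
[31] I7 dispatched to DivU
[32] I7 operands ready, I8 dispatched to AddU
[33] I8 operands ready
[35] I8 complete
[36] R0←I8
[39] I7 complete
[40] R4←I7

cycle = 40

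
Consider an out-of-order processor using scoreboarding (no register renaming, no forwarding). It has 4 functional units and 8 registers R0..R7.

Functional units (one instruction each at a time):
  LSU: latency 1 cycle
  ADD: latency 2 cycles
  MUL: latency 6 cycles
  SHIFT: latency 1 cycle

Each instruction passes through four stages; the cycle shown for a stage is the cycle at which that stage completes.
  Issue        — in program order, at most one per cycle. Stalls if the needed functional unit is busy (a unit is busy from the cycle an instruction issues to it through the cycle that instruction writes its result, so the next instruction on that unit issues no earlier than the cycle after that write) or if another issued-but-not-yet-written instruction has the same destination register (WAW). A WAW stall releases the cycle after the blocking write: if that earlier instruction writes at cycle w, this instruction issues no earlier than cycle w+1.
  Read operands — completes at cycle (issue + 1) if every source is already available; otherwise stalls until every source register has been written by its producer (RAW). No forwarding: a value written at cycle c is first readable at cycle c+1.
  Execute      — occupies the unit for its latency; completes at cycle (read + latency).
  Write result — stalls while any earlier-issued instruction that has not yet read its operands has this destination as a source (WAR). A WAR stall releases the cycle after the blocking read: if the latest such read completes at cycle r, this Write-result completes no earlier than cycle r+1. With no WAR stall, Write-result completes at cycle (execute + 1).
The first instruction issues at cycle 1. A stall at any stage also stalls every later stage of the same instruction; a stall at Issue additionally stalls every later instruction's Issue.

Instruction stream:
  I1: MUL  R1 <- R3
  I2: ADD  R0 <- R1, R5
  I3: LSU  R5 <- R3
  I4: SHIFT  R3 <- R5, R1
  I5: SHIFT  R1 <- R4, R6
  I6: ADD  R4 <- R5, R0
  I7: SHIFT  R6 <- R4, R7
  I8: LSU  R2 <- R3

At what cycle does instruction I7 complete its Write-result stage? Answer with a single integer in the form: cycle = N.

c1: I1 dispatched to MUL
c2: I1 operands ready | I2 dispatched to ADD
c3: I3 dispatched to LSU
c4: I3 operands ready | I4 dispatched to SHIFT
c5: I3 complete
c8: I1 complete
c9: R1←I1
c10: I2 operands ready
c11: R5←I3
c12: I2 complete | I4 operands ready
c13: R0←I2 | I4 complete
c14: R3←I4
c15: I5 dispatched to SHIFT
c16: I5 operands ready | I6 dispatched to ADD
c17: I5 complete | I6 operands ready
c18: R1←I5
c19: I6 complete | I7 dispatched to SHIFT
c20: R4←I6 | I8 dispatched to LSU
c21: I7 operands ready | I8 operands ready
c22: I7 complete | I8 complete
c23: R6←I7 | R2←I8

cycle = 23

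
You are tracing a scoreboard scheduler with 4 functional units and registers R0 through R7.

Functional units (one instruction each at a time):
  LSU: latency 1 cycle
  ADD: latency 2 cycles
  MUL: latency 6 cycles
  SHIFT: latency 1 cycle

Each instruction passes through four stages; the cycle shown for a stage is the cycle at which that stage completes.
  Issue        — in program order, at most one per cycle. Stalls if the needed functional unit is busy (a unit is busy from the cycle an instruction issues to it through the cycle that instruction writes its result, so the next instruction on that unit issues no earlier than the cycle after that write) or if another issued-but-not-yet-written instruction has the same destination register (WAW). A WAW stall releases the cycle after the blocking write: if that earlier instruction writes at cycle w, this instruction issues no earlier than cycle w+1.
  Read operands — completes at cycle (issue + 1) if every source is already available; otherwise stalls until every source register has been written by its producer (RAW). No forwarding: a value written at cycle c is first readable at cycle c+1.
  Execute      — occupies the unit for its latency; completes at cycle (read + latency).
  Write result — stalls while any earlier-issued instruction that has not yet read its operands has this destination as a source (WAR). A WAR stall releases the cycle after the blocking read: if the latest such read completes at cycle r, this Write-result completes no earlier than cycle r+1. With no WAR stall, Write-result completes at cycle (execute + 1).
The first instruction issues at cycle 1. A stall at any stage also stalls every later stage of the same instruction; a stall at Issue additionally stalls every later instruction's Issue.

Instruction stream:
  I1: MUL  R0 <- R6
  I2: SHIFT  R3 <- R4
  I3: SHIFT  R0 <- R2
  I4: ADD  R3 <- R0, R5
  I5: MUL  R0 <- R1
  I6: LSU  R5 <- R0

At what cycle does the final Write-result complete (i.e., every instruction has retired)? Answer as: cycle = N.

1) issue 1, read 2, done 8, write 9
2) issue 2, read 3, done 4, write 5
3) issue 10, read 11, done 12, write 13  <WAW R0: wait I1 write@9>
4) issue 11, read 14, done 16, write 17  <RAW R0: wait I3 write@13>
5) issue 14, read 15, done 21, write 22  <WAW R0: wait I3 write@13>
6) issue 15, read 23, done 24, write 25  <RAW R0: wait I5 write@22>

cycle = 25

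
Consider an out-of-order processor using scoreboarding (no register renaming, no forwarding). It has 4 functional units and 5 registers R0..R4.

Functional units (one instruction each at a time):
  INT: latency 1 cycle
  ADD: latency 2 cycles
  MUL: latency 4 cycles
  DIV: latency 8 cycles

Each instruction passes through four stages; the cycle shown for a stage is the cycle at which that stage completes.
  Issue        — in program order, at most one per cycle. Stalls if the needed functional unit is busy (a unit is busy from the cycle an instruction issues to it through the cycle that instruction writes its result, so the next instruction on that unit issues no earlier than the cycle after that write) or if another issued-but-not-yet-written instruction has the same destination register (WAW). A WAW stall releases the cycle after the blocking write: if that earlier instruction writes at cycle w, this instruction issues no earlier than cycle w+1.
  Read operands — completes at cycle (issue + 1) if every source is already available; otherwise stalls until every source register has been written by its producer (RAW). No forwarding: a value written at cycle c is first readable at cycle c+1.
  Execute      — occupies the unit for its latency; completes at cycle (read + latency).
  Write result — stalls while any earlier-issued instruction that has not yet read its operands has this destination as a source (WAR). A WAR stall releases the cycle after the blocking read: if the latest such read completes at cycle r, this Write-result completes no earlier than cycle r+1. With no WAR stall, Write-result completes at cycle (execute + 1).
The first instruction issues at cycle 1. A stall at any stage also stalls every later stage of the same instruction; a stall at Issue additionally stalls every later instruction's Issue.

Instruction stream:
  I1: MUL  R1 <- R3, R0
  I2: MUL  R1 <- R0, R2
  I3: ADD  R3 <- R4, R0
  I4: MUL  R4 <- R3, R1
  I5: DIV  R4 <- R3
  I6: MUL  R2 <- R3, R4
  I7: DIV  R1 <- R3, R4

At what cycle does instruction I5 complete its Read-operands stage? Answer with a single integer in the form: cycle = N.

I1 -> (1, 2, 6, 7)
I2 -> (8, 9, 13, 14)  // struct: MUL busy until I1 writes@7
I3 -> (9, 10, 12, 13)
I4 -> (15, 16, 20, 21)  // struct: MUL busy until I2 writes@14
I5 -> (22, 23, 31, 32)  // WAW R4: wait I4 write@21
I6 -> (23, 33, 37, 38)  // RAW R4: wait I5 write@32
I7 -> (33, 34, 42, 43)  // struct: DIV busy until I5 writes@32

cycle = 23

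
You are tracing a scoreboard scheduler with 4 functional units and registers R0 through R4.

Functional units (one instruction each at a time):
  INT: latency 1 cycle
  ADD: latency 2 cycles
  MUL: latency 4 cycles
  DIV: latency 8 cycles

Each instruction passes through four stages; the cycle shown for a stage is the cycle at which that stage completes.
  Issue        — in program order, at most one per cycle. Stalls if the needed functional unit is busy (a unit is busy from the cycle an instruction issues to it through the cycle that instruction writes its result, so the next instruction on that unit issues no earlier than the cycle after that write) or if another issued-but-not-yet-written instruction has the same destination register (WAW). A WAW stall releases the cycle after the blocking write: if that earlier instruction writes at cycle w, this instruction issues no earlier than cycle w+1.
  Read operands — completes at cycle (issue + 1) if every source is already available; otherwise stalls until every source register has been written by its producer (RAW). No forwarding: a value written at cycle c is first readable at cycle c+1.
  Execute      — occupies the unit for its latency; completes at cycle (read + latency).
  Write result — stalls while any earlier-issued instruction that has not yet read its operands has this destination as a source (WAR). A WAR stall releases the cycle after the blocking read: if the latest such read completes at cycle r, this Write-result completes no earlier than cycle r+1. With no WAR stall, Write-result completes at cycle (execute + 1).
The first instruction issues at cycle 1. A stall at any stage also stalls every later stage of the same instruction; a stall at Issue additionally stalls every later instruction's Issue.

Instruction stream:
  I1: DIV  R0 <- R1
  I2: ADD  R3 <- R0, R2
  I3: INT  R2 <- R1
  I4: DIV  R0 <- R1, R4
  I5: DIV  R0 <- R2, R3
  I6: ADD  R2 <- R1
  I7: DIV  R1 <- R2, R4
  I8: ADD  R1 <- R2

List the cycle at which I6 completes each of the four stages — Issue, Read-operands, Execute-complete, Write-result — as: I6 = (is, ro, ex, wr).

I6 = (24, 25, 27, 28)

[I1] 1/2/10/11
[I2] 2/12/14/15  (RAW R0: wait I1 write@11)
[I3] 3/4/5/13  (WAR R2: wait I2 read@12)
[I4] 12/13/21/22  (struct: DIV busy until I1 writes@11)
[I5] 23/24/32/33  (struct: DIV busy until I4 writes@22)
[I6] 24/25/27/28
[I7] 34/35/43/44  (struct: DIV busy until I5 writes@33)
[I8] 45/46/48/49  (WAW R1: wait I7 write@44)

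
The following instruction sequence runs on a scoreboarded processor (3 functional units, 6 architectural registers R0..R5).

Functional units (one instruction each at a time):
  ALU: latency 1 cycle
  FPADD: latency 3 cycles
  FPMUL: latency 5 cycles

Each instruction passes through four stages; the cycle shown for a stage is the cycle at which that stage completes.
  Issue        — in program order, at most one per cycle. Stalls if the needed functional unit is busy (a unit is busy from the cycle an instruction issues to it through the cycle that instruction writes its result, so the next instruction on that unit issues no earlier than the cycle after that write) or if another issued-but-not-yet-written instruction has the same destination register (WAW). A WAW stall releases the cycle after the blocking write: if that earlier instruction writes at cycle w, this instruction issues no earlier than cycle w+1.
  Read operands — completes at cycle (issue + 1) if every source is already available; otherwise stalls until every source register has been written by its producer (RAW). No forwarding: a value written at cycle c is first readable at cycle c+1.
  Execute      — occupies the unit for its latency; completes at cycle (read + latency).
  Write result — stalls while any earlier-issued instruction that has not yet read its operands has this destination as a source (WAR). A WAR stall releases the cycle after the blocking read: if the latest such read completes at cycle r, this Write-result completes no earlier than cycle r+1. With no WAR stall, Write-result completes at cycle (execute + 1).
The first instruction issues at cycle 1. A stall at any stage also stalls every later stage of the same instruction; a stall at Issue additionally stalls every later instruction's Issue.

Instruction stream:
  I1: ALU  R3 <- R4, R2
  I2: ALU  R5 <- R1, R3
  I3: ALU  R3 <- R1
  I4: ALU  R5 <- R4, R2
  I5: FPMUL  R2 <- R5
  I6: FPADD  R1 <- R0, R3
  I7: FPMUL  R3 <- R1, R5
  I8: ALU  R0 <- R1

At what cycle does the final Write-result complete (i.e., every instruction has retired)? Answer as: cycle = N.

  I1 | 1 | 2 | 3 | 4
  I2 | 5 | 6 | 7 | 8   struct: ALU busy until I1 writes@4
  I3 | 9 | 10 | 11 | 12   struct: ALU busy until I2 writes@8
  I4 | 13 | 14 | 15 | 16   struct: ALU busy until I3 writes@12
  I5 | 14 | 17 | 22 | 23   RAW R5: wait I4 write@16
  I6 | 15 | 16 | 19 | 20
  I7 | 24 | 25 | 30 | 31   struct: FPMUL busy until I5 writes@23
  I8 | 25 | 26 | 27 | 28

cycle = 31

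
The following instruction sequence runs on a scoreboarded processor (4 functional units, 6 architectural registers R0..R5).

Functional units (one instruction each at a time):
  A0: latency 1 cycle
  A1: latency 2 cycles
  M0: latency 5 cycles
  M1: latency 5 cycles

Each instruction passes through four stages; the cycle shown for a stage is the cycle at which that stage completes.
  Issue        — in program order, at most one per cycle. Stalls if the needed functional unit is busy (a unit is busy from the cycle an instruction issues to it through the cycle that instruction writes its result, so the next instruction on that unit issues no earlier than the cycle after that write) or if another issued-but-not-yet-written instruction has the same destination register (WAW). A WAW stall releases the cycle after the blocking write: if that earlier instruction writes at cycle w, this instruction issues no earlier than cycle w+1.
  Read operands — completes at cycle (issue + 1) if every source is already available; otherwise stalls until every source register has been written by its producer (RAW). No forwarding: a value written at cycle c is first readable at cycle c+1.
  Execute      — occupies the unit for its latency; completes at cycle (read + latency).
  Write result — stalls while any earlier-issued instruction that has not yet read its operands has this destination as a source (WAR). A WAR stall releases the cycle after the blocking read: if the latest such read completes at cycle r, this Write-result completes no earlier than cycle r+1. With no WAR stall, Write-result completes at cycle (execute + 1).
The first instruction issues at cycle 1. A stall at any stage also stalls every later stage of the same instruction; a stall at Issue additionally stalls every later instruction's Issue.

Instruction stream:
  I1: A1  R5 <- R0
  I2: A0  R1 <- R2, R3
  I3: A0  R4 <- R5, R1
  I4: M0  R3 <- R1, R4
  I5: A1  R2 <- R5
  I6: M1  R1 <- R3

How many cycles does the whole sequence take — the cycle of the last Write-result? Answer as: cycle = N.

cycle 1: I1 issues→A1
cycle 2: I1 reads; I2 issues→A0
cycle 3: I2 reads
cycle 4: I1 exec-done; I2 exec-done
cycle 5: I1 writes R5; I2 writes R1
cycle 6: I3 issues→A0
cycle 7: I3 reads; I4 issues→M0
cycle 8: I3 exec-done; I5 issues→A1
cycle 9: I3 writes R4; I5 reads; I6 issues→M1
cycle 10: I4 reads
cycle 11: I5 exec-done
cycle 12: I5 writes R2
cycle 15: I4 exec-done
cycle 16: I4 writes R3
cycle 17: I6 reads
cycle 22: I6 exec-done
cycle 23: I6 writes R1

cycle = 23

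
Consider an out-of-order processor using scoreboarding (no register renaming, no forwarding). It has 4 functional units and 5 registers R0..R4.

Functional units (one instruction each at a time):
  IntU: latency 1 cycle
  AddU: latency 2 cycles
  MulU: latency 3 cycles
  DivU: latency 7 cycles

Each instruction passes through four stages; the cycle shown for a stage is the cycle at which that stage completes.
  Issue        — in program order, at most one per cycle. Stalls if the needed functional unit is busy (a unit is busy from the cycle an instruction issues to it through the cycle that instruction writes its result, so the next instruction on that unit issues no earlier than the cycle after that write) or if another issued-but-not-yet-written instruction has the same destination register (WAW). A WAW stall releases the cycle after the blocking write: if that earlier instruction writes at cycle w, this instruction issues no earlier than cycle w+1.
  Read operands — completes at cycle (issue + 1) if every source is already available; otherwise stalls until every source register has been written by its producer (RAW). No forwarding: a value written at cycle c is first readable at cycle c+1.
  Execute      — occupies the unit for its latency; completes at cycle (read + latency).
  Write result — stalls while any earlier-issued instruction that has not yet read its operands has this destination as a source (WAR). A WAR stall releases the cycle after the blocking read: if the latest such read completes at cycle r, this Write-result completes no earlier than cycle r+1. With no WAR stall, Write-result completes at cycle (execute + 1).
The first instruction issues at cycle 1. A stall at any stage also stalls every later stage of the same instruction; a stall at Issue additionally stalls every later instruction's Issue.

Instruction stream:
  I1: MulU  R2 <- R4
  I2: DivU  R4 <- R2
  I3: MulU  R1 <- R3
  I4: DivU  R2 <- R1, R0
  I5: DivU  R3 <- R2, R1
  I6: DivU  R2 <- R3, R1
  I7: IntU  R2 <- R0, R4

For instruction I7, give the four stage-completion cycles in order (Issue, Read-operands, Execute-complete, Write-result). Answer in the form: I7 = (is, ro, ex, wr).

I7 = (46, 47, 48, 49)

I1 -> (1, 2, 5, 6)
I2 -> (2, 7, 14, 15)  // RAW R2: wait I1 write@6
I3 -> (7, 8, 11, 12)  // struct: MulU busy until I1 writes@6
I4 -> (16, 17, 24, 25)  // struct: DivU busy until I2 writes@15
I5 -> (26, 27, 34, 35)  // struct: DivU busy until I4 writes@25
I6 -> (36, 37, 44, 45)  // struct: DivU busy until I5 writes@35
I7 -> (46, 47, 48, 49)  // WAW R2: wait I6 write@45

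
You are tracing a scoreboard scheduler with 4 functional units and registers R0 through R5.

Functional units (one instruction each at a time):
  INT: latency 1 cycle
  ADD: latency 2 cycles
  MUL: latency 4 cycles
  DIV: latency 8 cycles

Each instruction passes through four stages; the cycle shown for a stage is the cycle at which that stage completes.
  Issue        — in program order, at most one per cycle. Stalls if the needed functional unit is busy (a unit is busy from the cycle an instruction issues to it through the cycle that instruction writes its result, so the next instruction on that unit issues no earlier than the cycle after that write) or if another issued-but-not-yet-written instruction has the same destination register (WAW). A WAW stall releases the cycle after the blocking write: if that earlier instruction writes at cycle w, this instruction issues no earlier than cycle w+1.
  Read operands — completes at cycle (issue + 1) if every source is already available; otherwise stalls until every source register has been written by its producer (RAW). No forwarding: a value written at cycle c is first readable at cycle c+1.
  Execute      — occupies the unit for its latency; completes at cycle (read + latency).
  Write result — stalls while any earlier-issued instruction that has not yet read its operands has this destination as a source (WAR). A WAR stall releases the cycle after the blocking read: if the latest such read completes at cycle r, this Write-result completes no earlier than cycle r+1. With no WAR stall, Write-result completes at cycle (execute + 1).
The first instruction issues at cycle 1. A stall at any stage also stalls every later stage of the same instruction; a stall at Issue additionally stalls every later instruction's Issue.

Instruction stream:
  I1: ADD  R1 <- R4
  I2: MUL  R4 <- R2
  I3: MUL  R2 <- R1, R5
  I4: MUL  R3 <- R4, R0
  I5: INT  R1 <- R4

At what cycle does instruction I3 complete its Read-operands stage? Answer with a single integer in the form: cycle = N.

cycle = 10

[1] issue I1 (ADD)
[2] I1 read-ops, issue I2 (MUL)
[3] I2 read-ops
[4] I1 finished on ADD
[5] I1→R1
[7] I2 finished on MUL
[8] I2→R4
[9] issue I3 (MUL)
[10] I3 read-ops
[14] I3 finished on MUL
[15] I3→R2
[16] issue I4 (MUL)
[17] I4 read-ops, issue I5 (INT)
[18] I5 read-ops
[19] I5 finished on INT
[20] I5→R1
[21] I4 finished on MUL
[22] I4→R3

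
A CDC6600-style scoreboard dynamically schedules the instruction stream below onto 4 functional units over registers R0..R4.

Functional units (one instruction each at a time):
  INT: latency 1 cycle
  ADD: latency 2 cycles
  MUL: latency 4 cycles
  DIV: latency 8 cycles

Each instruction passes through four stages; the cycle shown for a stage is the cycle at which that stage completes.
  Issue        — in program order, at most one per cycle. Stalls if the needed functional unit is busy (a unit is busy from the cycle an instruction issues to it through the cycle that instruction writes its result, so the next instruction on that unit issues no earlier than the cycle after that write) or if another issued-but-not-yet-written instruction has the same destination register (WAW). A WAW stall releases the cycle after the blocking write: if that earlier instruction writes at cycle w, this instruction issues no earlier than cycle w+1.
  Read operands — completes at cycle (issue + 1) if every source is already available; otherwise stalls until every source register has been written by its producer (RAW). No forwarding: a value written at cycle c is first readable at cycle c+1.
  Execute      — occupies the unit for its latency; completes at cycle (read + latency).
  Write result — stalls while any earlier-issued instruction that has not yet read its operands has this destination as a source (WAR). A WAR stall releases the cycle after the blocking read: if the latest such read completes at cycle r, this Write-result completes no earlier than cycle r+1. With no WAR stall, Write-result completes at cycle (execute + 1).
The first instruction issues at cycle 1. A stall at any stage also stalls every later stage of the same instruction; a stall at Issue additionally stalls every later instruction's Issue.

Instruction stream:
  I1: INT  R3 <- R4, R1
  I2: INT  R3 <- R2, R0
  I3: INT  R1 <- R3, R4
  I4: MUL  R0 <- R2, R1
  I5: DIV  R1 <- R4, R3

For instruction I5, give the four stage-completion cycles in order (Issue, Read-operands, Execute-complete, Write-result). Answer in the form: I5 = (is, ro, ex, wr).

I5 = (13, 14, 22, 23)

cycle 1: I1→INT
cycle 2: I1 RO
cycle 3: I1 EX
cycle 4: I1 WR R3
cycle 5: I2→INT
cycle 6: I2 RO
cycle 7: I2 EX
cycle 8: I2 WR R3
cycle 9: I3→INT
cycle 10: I3 RO, I4→MUL
cycle 11: I3 EX
cycle 12: I3 WR R1
cycle 13: I4 RO, I5→DIV
cycle 14: I5 RO
cycle 17: I4 EX
cycle 18: I4 WR R0
cycle 22: I5 EX
cycle 23: I5 WR R1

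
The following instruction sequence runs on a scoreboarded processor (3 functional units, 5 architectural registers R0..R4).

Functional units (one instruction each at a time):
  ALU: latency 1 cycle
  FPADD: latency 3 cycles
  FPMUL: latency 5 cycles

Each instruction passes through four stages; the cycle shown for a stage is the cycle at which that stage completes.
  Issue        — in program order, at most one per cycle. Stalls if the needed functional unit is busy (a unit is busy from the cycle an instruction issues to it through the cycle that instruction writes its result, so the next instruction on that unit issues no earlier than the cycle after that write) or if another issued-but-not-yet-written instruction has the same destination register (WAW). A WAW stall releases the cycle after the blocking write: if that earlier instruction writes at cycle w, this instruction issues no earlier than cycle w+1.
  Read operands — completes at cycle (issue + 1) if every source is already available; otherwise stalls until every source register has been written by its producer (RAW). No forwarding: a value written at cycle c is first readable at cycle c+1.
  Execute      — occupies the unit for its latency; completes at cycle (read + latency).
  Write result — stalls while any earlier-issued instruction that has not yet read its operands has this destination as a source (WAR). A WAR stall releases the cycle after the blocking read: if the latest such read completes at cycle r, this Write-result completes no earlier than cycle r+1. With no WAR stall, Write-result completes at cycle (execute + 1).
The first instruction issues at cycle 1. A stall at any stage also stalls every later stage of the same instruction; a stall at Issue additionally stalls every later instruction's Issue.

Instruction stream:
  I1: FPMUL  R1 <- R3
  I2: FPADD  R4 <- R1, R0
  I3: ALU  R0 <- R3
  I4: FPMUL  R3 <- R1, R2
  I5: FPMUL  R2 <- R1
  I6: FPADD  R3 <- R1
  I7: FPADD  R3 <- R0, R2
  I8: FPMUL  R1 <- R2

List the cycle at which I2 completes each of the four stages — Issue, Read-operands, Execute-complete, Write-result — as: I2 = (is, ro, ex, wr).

1) issue 1, read 2, done 7, write 8
2) issue 2, read 9, done 12, write 13  <RAW R1: wait I1 write@8>
3) issue 3, read 4, done 5, write 10  <WAR R0: wait I2 read@9>
4) issue 9, read 10, done 15, write 16  <struct: FPMUL busy until I1 writes@8>
5) issue 17, read 18, done 23, write 24  <struct: FPMUL busy until I4 writes@16>
6) issue 18, read 19, done 22, write 23
7) issue 24, read 25, done 28, write 29  <struct: FPADD busy until I6 writes@23>
8) issue 25, read 26, done 31, write 32

I2 = (2, 9, 12, 13)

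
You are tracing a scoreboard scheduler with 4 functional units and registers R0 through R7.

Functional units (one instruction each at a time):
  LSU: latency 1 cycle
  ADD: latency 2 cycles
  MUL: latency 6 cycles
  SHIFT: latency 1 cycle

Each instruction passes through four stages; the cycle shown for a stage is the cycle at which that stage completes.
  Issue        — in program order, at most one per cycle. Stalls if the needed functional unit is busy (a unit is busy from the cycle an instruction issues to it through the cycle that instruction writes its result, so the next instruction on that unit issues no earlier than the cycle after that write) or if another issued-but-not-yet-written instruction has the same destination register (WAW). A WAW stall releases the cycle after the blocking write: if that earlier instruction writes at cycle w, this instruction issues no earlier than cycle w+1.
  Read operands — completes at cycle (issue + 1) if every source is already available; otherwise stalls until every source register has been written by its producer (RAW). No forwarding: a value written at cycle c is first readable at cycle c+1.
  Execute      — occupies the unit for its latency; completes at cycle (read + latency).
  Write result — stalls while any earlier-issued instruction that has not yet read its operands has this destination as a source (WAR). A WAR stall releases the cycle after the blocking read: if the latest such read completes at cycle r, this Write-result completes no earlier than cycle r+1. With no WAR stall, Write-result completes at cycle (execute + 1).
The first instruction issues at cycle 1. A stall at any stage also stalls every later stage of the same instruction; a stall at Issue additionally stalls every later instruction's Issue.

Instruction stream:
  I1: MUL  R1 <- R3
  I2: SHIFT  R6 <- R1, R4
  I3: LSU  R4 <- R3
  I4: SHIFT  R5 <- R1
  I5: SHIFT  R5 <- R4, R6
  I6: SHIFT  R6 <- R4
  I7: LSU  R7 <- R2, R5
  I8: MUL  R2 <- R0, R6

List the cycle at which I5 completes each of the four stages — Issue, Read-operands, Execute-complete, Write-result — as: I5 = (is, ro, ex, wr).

t=1  I1 issues→MUL
t=2  I1 reads | I2 issues→SHIFT
t=3  I3 issues→LSU
t=4  I3 reads
t=5  I3 exec-done
t=8  I1 exec-done
t=9  I1 writes R1
t=10  I2 reads
t=11  I2 exec-done | I3 writes R4
t=12  I2 writes R6
t=13  I4 issues→SHIFT
t=14  I4 reads
t=15  I4 exec-done
t=16  I4 writes R5
t=17  I5 issues→SHIFT
t=18  I5 reads
t=19  I5 exec-done
t=20  I5 writes R5
t=21  I6 issues→SHIFT
t=22  I6 reads | I7 issues→LSU
t=23  I6 exec-done | I7 reads | I8 issues→MUL
t=24  I6 writes R6 | I7 exec-done
t=25  I7 writes R7 | I8 reads
t=31  I8 exec-done
t=32  I8 writes R2

I5 = (17, 18, 19, 20)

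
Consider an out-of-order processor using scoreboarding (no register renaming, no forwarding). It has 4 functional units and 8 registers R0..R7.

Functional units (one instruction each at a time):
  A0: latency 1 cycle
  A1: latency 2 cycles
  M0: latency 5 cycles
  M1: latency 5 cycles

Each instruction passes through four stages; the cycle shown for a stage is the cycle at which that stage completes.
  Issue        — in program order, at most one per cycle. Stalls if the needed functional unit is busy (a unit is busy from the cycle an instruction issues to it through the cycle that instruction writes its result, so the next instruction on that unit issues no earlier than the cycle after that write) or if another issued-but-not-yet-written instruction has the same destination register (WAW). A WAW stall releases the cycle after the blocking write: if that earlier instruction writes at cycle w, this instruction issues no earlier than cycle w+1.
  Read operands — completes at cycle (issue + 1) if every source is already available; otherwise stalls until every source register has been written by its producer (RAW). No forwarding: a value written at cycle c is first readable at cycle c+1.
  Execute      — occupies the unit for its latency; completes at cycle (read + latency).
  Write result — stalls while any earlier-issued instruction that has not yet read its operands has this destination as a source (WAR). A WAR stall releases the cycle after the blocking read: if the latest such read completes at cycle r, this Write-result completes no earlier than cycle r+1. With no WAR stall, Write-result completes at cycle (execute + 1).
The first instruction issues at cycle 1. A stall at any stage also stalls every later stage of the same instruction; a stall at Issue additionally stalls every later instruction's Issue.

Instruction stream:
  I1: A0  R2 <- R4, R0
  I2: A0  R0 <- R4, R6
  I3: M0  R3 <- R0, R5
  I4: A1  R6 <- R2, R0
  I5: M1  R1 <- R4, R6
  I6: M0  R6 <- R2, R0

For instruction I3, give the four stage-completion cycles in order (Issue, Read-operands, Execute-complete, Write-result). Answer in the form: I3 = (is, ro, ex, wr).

c1: I1 issues→A0
c2: I1 reads
c3: I1 exec-done
c4: I1 writes R2
c5: I2 issues→A0
c6: I2 reads · I3 issues→M0
c7: I2 exec-done · I4 issues→A1
c8: I2 writes R0 · I5 issues→M1
c9: I3 reads · I4 reads
c11: I4 exec-done
c12: I4 writes R6
c13: I5 reads
c14: I3 exec-done
c15: I3 writes R3
c16: I6 issues→M0
c17: I6 reads
c18: I5 exec-done
c19: I5 writes R1
c22: I6 exec-done
c23: I6 writes R6

I3 = (6, 9, 14, 15)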